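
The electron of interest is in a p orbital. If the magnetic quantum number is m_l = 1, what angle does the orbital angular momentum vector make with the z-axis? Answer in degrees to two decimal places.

For a p orbital, l = 1.
|L| = √(l(l+1)) ℏ = √2 ℏ.
L_z = m_l ℏ = 1ℏ.
cos θ = L_z/|L| = 1/√2, so θ ≈ 45.00°.

θ ≈ 45.00°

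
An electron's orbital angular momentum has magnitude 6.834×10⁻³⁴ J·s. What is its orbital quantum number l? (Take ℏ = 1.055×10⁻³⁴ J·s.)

|L|/ℏ = (6.834×10⁻³⁴)/(1.055×10⁻³⁴) ≈ 6.478.
l(l+1) ≈ 6.478² ≈ 41.96, so l = 6.

l = 6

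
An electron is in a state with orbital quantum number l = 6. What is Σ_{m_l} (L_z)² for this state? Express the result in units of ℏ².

Σ(L_z)² = 182 ℏ²

m_l runs from −6 to 6, i.e. {-6, -5, -4, -3, -2, -1, 0, 1, 2, 3, 4, 5, 6}.
Summing m² from −6 to 6: Σ m_l² = 182.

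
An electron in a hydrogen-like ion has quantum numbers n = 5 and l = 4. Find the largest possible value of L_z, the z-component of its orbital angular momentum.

L_z,max = 4ℏ

L_z = m_l ℏ with m_l ∈ {−4, …, 4}; the maximum is m_l = 4.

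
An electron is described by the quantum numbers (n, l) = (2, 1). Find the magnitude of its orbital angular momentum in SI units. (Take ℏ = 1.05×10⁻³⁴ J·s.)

|L| = ℏ√(l(l+1)) = ℏ√(1·2) = √2 ℏ
Numerically, |L| = 1.414 × (1.05×10⁻³⁴ J·s) = 1.48×10⁻³⁴ J·s.

|L| = 1.48×10⁻³⁴ J·s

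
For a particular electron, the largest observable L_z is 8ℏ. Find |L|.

L_z,max = lℏ, so l = 8.
|L| = ℏ√(l(l+1)) = 6√2 ℏ.

|L| = 6√2 ℏ ≈ 8.485ℏ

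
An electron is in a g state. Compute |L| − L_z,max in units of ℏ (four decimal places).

For a g orbital, l = 4.
|L| = 2√5 ℏ ≈ 4.4721ℏ, while L_z,max = lℏ = 4ℏ.
The difference is (2√5 − 4)ℏ ≈ 0.4721ℏ.

|L| − L_z,max ≈ 0.4721ℏ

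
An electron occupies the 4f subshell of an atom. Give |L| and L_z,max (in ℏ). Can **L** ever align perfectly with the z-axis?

4f means n = 4, l = 3.
|L| = 2√3 ℏ ≈ 3.4641ℏ, while L_z,max = lℏ = 3ℏ.
Since |L| > L_z,max, the vector can never point exactly along z; the closest it comes is θ_min = arccos(3/√12) ≈ 30.0°.

No: L_z,max = 3ℏ < |L| = 2√3 ℏ ≈ 3.464ℏ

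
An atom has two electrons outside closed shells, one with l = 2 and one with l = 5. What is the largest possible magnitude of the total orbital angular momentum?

|L_tot|_max = 2√14 ℏ ≈ 7.483ℏ

The total orbital quantum number L ranges from |l₁ − l₂| to l₁ + l₂ in integer steps.
L ∈ {3, 4, 5, 6, 7}.
The largest magnitude corresponds to L = 7: |L_tot| = ℏ√(7·8) = 2√14 ℏ.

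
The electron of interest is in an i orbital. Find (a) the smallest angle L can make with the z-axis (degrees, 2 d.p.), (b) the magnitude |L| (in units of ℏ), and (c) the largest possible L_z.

θ_min ≈ 22.21°; |L| = √42 ℏ ≈ 6.481ℏ; L_z,max = 6ℏ

The letter i corresponds to l = 6.
cos θ_min = 6/√42, so θ_min ≈ 22.21°.
|L| = ℏ√(6·7) = √42 ℏ ≈ 6.481ℏ.
L_z,max = lℏ = 6ℏ.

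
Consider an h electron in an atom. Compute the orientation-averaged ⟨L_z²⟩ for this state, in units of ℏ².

For an h orbital, l = 5.
The allowed m_l values are -5, -4, -3, -2, -1, 0, 1, 2, 3, 4, 5.
⟨L_z²⟩ = ℏ²·(Σ m_l²)/(2l+1) = ℏ²·110/11 = 10ℏ².

⟨L_z²⟩ = 10 ℏ²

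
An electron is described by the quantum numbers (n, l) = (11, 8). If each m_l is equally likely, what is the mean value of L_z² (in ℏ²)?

⟨L_z²⟩ = 24 ℏ²

The allowed m_l values are -8, -7, -6, -5, -4, -3, -2, -1, 0, 1, 2, 3, 4, 5, 6, 7, 8.
⟨L_z²⟩ = ℏ²·l(l+1)/3 = 24ℏ².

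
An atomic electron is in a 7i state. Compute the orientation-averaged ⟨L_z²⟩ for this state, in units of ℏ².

The 7i subshell has l = 6.
The allowed m_l values are -6, -5, -4, -3, -2, -1, 0, 1, 2, 3, 4, 5, 6.
⟨L_z²⟩ = ℏ²·l(l+1)/3 = 14ℏ².

⟨L_z²⟩ = 14 ℏ²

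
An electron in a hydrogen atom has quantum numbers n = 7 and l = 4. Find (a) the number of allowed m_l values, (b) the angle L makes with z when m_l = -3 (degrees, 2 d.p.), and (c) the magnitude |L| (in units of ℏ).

There are 2l+1 = 9 values of m_l.
For m_l = -3: cos θ = -3/√20, θ ≈ 132.13°.
|L| = ℏ√(4·5) = 2√5 ℏ ≈ 4.472ℏ.

9 values; θ(m_l=-3) ≈ 132.13°; |L| = 2√5 ℏ ≈ 4.472ℏ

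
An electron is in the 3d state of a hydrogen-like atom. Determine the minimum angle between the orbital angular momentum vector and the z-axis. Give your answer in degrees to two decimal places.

3d means n = 3, l = 2.
|L| = √(l(l+1)) ℏ = √6 ℏ.
The smallest angle corresponds to the largest L_z, i.e. m_l = l = 2, giving L_z = 2ℏ.
cos θ_min = 2/√6, so θ_min ≈ 35.26°.

θ_min ≈ 35.26°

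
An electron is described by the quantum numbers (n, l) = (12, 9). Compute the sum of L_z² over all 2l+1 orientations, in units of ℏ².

m_l runs from −9 to 9, i.e. {-9, -8, -7, -6, -5, -4, -3, -2, -1, 0, 1, 2, 3, 4, 5, 6, 7, 8, 9}.
Σ m_l² = 2·(1 + 4 + 9 + 16 + 25 + 36 + 49 + 64 + 81) = 570.

Σ(L_z)² = 570 ℏ²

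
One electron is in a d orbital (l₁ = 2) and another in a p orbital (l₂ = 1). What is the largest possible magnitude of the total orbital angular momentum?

By the triangle rule, |l₁ − l₂| ≤ L ≤ l₁ + l₂.
Allowed values: L = 1, 2, 3.
The largest magnitude corresponds to L = 3: |L_tot| = ℏ√(3·4) = 2√3 ℏ.

|L_tot|_max = 2√3 ℏ ≈ 3.464ℏ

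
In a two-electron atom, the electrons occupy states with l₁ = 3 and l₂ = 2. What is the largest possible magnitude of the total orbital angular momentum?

L runs from |3 − 2| = 1 to 3 + 2 = 5.
So L can be 1, 2, 3, 4, 5.
The largest magnitude corresponds to L = 5: |L_tot| = ℏ√(5·6) = √30 ℏ.

|L_tot|_max = √30 ℏ ≈ 5.477ℏ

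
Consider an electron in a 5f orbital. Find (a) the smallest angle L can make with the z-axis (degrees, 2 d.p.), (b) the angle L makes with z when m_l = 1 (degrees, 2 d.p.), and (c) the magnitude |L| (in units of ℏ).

θ_min ≈ 30.00°; θ(m_l=1) ≈ 73.22°; |L| = 2√3 ℏ ≈ 3.464ℏ

5f means n = 5, l = 3.
cos θ_min = 3/√12, so θ_min ≈ 30.00°.
For m_l = 1: cos θ = 1/√12, θ ≈ 73.22°.
|L| = ℏ√(3·4) = 2√3 ℏ ≈ 3.464ℏ.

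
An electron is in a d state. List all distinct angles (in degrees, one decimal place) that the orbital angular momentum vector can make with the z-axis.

For a d orbital, l = 2.
|L|² = l(l+1)ℏ² = 6ℏ², so |L| = √6 ℏ.
cos θ = m_l/√6 for each m_l ∈ {-2, -1, 0, 1, 2}.

θ ∈ {35.3°, 65.9°, 90.0°, 114.1°, 144.7°}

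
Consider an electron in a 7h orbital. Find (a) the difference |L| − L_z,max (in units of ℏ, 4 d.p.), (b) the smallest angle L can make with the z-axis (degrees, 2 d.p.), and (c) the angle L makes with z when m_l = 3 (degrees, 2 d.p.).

For 7h, l = 5.
|L| − L_z,max = (√30 − 5)ℏ ≈ 0.4772ℏ.
cos θ_min = 5/√30, so θ_min ≈ 24.09°.
For m_l = 3: cos θ = 3/√30, θ ≈ 56.79°.

|L|−L_z,max ≈ 0.4772ℏ; θ_min ≈ 24.09°; θ(m_l=3) ≈ 56.79°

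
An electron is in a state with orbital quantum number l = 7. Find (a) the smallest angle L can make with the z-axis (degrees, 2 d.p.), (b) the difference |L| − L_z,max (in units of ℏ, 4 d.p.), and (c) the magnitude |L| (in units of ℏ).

cos θ_min = 7/√56, so θ_min ≈ 20.70°.
|L| − L_z,max = (2√14 − 7)ℏ ≈ 0.4833ℏ.
|L| = ℏ√(7·8) = 2√14 ℏ ≈ 7.483ℏ.

θ_min ≈ 20.70°; |L|−L_z,max ≈ 0.4833ℏ; |L| = 2√14 ℏ ≈ 7.483ℏ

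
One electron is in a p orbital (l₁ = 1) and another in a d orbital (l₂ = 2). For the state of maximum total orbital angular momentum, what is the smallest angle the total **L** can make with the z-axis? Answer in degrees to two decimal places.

L runs from |1 − 2| = 1 to 1 + 2 = 3.
Allowed values: L = 1, 2, 3.
The maximum is L = 3, with |L_tot| = ℏ√(3·4) = 2√3 ℏ.
The minimum angle with z is arccos(3/√12) ≈ 30.00°.

θ_min ≈ 30.00°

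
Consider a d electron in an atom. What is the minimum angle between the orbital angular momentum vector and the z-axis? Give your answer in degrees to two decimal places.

θ_min ≈ 35.26°

The letter d corresponds to l = 2.
|L| = ℏ√(l(l+1)) = √6 ℏ.
The smallest angle corresponds to the largest L_z, i.e. m_l = l = 2, giving L_z = 2ℏ.
cos θ_min = 2/√6, so θ_min ≈ 35.26°.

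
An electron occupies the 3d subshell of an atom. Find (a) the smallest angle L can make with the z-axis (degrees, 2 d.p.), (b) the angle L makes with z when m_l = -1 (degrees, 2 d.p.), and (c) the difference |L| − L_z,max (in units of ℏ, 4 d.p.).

The 3d subshell has l = 2.
cos θ_min = 2/√6, so θ_min ≈ 35.26°.
For m_l = -1: cos θ = -1/√6, θ ≈ 114.09°.
|L| − L_z,max = (√6 − 2)ℏ ≈ 0.4495ℏ.

θ_min ≈ 35.26°; θ(m_l=-1) ≈ 114.09°; |L|−L_z,max ≈ 0.4495ℏ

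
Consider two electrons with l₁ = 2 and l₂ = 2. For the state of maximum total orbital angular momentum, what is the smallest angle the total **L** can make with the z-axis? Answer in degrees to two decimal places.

θ_min ≈ 26.57°

By the triangle rule, |l₁ − l₂| ≤ L ≤ l₁ + l₂.
L ∈ {0, 1, 2, 3, 4}.
The maximum is L = 4, with |L_tot| = ℏ√(4·5) = 2√5 ℏ.
The minimum angle with z is arccos(4/√20) ≈ 26.57°.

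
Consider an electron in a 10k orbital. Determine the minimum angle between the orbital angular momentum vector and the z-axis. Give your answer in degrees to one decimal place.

The 10k subshell has l = 7.
|L|² = l(l+1)ℏ² = 56ℏ², so |L| = 2√14 ℏ.
The smallest angle corresponds to the largest L_z, i.e. m_l = l = 7, giving L_z = 7ℏ.
cos θ_min = 7/√56, so θ_min ≈ 20.7°.

θ_min ≈ 20.7°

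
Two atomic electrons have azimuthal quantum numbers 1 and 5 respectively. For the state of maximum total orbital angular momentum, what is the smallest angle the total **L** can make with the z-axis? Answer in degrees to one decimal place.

θ_min ≈ 22.2°

By the triangle rule, |l₁ − l₂| ≤ L ≤ l₁ + l₂.
So L can be 4, 5, 6.
The maximum is L = 6, with |L_tot| = ℏ√(6·7) = √42 ℏ.
The minimum angle with z is arccos(6/√42) ≈ 22.2°.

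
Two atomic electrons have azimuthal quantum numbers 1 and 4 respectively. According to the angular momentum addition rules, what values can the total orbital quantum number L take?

By the triangle rule, |l₁ − l₂| ≤ L ≤ l₁ + l₂.
L ∈ {3, 4, 5}.

L = 3, 4, 5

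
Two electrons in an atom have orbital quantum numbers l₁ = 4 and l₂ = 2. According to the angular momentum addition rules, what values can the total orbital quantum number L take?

L = 2, 3, 4, 5, 6

The total orbital quantum number L ranges from |l₁ − l₂| to l₁ + l₂ in integer steps.
L ∈ {2, 3, 4, 5, 6}.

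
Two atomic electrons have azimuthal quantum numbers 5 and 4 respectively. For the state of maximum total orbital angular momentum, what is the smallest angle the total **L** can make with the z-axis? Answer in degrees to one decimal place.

θ_min ≈ 18.4°

Angular momentum addition gives L = |l₁ − l₂|, …, l₁ + l₂.
So L can be 1, 2, 3, 4, 5, 6, 7, 8, 9.
The maximum is L = 9, with |L_tot| = ℏ√(9·10) = 3√10 ℏ.
The minimum angle with z is arccos(9/√90) ≈ 18.4°.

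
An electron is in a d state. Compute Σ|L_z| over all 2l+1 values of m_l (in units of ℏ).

Σ|L_z| = 6 ℏ

The letter d corresponds to l = 2.
m_l ∈ {-2, -1, 0, 1, 2}.
Σ|m_l| = l(l+1) = 6.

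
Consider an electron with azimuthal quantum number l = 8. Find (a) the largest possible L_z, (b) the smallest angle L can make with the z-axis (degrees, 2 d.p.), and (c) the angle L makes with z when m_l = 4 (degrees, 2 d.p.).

L_z,max = lℏ = 8ℏ.
cos θ_min = 8/√72, so θ_min ≈ 19.47°.
For m_l = 4: cos θ = 4/√72, θ ≈ 61.87°.

L_z,max = 8ℏ; θ_min ≈ 19.47°; θ(m_l=4) ≈ 61.87°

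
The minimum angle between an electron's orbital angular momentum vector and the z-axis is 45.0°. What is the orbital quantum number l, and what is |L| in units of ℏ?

cos θ_min = l/√(l(l+1)) = √(l/(l+1)), so l/(l+1) = cos²(45.0°) = 0.5000.
l = cos²θ/sin²θ ≈ 1.
Then |L| = ℏ√(1·2) = √2 ℏ.

l = 1, |L| = √2 ℏ ≈ 1.414ℏ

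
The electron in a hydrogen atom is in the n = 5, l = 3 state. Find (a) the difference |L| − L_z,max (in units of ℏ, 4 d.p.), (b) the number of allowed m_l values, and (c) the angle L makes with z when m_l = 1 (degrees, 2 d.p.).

|L|−L_z,max ≈ 0.4641ℏ; 7 values; θ(m_l=1) ≈ 73.22°

|L| − L_z,max = (2√3 − 3)ℏ ≈ 0.4641ℏ.
There are 2l+1 = 7 values of m_l.
For m_l = 1: cos θ = 1/√12, θ ≈ 73.22°.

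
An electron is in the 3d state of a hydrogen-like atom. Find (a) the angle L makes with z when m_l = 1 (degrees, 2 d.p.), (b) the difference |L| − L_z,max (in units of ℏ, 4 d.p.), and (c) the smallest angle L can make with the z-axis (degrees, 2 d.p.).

θ(m_l=1) ≈ 65.91°; |L|−L_z,max ≈ 0.4495ℏ; θ_min ≈ 35.26°

The 3d subshell has l = 2.
For m_l = 1: cos θ = 1/√6, θ ≈ 65.91°.
|L| − L_z,max = (√6 − 2)ℏ ≈ 0.4495ℏ.
cos θ_min = 2/√6, so θ_min ≈ 35.26°.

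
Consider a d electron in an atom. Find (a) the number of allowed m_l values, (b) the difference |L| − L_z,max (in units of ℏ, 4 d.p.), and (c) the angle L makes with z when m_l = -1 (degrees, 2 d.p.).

5 values; |L|−L_z,max ≈ 0.4495ℏ; θ(m_l=-1) ≈ 114.09°

For a d orbital, l = 2.
There are 2l+1 = 5 values of m_l.
|L| − L_z,max = (√6 − 2)ℏ ≈ 0.4495ℏ.
For m_l = -1: cos θ = -1/√6, θ ≈ 114.09°.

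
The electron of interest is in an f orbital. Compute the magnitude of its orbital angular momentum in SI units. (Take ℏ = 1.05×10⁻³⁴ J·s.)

An f state has l = 3.
|L| = ℏ√(l(l+1)) = ℏ√(3·4) = 2√3 ℏ
Numerically, |L| = 3.464 × (1.05×10⁻³⁴ J·s) = 3.64×10⁻³⁴ J·s.

|L| = 3.64×10⁻³⁴ J·s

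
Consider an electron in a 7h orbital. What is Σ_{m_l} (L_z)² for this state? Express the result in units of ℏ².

7h means n = 7, l = 5.
m_l ∈ {-5, -4, -3, -2, -1, 0, 1, 2, 3, 4, 5}.
Σ m_l² = 2·(1 + 4 + 9 + 16 + 25) = 110.

Σ(L_z)² = 110 ℏ²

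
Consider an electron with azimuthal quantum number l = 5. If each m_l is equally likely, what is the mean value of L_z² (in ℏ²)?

⟨L_z²⟩ = 10 ℏ²

m_l runs from −5 to 5, i.e. {-5, -4, -3, -2, -1, 0, 1, 2, 3, 4, 5}.
⟨L_z²⟩ = ℏ²·(Σ m_l²)/(2l+1) = ℏ²·110/11 = 10ℏ².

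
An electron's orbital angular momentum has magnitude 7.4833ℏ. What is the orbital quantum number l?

Since |L|² = l(l+1)ℏ², l(l+1) = 56.
l² + l − 56 = 0 ⇒ l = 7.

l = 7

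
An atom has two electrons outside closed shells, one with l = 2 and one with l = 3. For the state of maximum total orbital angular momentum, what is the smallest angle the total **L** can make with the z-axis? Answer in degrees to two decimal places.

θ_min ≈ 24.09°

By the triangle rule, |l₁ − l₂| ≤ L ≤ l₁ + l₂.
L ∈ {1, 2, 3, 4, 5}.
The maximum is L = 5, with |L_tot| = ℏ√(5·6) = √30 ℏ.
The minimum angle with z is arccos(5/√30) ≈ 24.09°.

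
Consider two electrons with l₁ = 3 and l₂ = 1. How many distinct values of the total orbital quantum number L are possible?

3

By the triangle rule, |l₁ − l₂| ≤ L ≤ l₁ + l₂.
Allowed values: L = 2, 3, 4.
That is 3 values.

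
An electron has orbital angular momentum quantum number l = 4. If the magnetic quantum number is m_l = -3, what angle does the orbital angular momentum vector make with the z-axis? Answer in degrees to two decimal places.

θ ≈ 132.13°

|L| = √(l(l+1)) ℏ = 2√5 ℏ.
L_z = m_l ℏ = −3ℏ.
cos θ = L_z/|L| = -3/√20, so θ ≈ 132.13°.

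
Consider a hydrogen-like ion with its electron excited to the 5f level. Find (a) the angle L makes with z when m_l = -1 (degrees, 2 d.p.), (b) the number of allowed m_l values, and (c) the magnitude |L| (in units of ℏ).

θ(m_l=-1) ≈ 106.78°; 7 values; |L| = 2√3 ℏ ≈ 3.464ℏ

The 5f level has l = 3.
For m_l = -1: cos θ = -1/√12, θ ≈ 106.78°.
There are 2l+1 = 7 values of m_l.
|L| = ℏ√(3·4) = 2√3 ℏ ≈ 3.464ℏ.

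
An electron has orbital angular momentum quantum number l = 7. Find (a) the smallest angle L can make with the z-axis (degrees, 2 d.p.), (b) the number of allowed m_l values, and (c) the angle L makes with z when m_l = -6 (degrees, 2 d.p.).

θ_min ≈ 20.70°; 15 values; θ(m_l=-6) ≈ 143.30°

cos θ_min = 7/√56, so θ_min ≈ 20.70°.
There are 2l+1 = 15 values of m_l.
For m_l = -6: cos θ = -6/√56, θ ≈ 143.30°.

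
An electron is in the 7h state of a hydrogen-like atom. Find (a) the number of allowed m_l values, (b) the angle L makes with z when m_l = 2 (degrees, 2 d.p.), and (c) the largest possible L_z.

7h means n = 7, l = 5.
There are 2l+1 = 11 values of m_l.
For m_l = 2: cos θ = 2/√30, θ ≈ 68.58°.
L_z,max = lℏ = 5ℏ.

11 values; θ(m_l=2) ≈ 68.58°; L_z,max = 5ℏ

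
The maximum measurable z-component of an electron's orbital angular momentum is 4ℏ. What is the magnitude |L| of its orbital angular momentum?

Since max m_l = l, l = 4.
|L| = √(l(l+1)) ℏ = 2√5 ℏ.

|L| = 2√5 ℏ ≈ 4.472ℏ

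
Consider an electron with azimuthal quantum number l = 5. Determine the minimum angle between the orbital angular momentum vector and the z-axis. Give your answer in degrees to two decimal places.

θ_min ≈ 24.09°

|L| = ℏ√(l(l+1)) = √30 ℏ.
The smallest angle corresponds to the largest L_z, i.e. m_l = l = 5, giving L_z = 5ℏ.
cos θ_min = 5/√30, so θ_min ≈ 24.09°.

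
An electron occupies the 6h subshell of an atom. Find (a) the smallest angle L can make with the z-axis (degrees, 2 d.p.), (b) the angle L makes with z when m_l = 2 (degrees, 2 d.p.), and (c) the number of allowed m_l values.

θ_min ≈ 24.09°; θ(m_l=2) ≈ 68.58°; 11 values

For 6h, l = 5.
cos θ_min = 5/√30, so θ_min ≈ 24.09°.
For m_l = 2: cos θ = 2/√30, θ ≈ 68.58°.
There are 2l+1 = 11 values of m_l.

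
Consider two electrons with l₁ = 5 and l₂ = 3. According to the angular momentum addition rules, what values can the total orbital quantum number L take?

L runs from |5 − 3| = 2 to 5 + 3 = 8.
Allowed values: L = 2, 3, 4, 5, 6, 7, 8.

L = 2, 3, 4, 5, 6, 7, 8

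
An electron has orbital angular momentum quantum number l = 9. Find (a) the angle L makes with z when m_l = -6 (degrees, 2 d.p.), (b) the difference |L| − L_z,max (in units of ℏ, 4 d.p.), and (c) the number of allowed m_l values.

For m_l = -6: cos θ = -6/√90, θ ≈ 129.23°.
|L| − L_z,max = (3√10 − 9)ℏ ≈ 0.4868ℏ.
There are 2l+1 = 19 values of m_l.

θ(m_l=-6) ≈ 129.23°; |L|−L_z,max ≈ 0.4868ℏ; 19 values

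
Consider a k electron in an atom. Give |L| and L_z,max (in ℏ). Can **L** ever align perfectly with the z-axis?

No: L_z,max = 7ℏ < |L| = 2√14 ℏ ≈ 7.483ℏ

For a k orbital, l = 7.
|L| = 2√14 ℏ ≈ 7.4833ℏ, while L_z,max = lℏ = 7ℏ.
Since |L| > L_z,max, the vector can never point exactly along z; the closest it comes is θ_min = arccos(7/√56) ≈ 20.7°.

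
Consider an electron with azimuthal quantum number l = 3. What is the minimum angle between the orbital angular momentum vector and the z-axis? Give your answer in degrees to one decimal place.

|L| = ℏ√(l(l+1)) = 2√3 ℏ.
The smallest angle corresponds to the largest L_z, i.e. m_l = l = 3, giving L_z = 3ℏ.
cos θ_min = 3/√12, so θ_min ≈ 30.0°.

θ_min ≈ 30.0°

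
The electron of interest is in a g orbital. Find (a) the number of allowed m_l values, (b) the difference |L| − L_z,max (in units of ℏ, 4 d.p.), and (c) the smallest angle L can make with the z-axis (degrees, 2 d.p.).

For a g orbital, l = 4.
There are 2l+1 = 9 values of m_l.
|L| − L_z,max = (2√5 − 4)ℏ ≈ 0.4721ℏ.
cos θ_min = 4/√20, so θ_min ≈ 26.57°.

9 values; |L|−L_z,max ≈ 0.4721ℏ; θ_min ≈ 26.57°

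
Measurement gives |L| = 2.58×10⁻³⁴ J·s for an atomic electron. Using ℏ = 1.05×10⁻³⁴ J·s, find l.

l = 2

|L|/ℏ = (2.58×10⁻³⁴)/(1.05×10⁻³⁴) ≈ 2.457.
Set l(l+1) = 6.04; the integer solution is l = 2.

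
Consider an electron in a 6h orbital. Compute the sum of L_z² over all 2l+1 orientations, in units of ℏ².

Σ(L_z)² = 110 ℏ²

The 6h subshell has l = 5.
m_l ∈ {-5, -4, -3, -2, -1, 0, 1, 2, 3, 4, 5}.
Σ m_l² = 2·(1 + 4 + 9 + 16 + 25) = 110.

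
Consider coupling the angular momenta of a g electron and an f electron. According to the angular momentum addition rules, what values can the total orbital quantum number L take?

L = 1, 2, 3, 4, 5, 6, 7

Angular momentum addition gives L = |l₁ − l₂|, …, l₁ + l₂.
So L can be 1, 2, 3, 4, 5, 6, 7.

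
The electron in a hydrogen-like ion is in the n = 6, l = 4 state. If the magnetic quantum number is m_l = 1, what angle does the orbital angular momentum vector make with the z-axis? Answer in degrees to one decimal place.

|L| = ℏ√(l(l+1)) = 2√5 ℏ.
L_z = m_l ℏ = 1ℏ.
cos θ = L_z/|L| = 1/√20, so θ ≈ 77.1°.

θ ≈ 77.1°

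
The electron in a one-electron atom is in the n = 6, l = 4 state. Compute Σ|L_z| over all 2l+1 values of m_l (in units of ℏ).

The allowed m_l values are -4, -3, -2, -1, 0, 1, 2, 3, 4.
Σ|m_l| = l(l+1) = 20.

Σ|L_z| = 20 ℏ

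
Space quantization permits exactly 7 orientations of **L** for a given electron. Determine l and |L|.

7 = 2l + 1, so l = (7−1)/2 = 3.
Then |L| = √(l(l+1)) ℏ = 2√3 ℏ.

l = 3, |L| = 2√3 ℏ ≈ 3.464ℏ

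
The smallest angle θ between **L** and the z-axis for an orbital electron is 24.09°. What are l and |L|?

l = 5, |L| = √30 ℏ ≈ 5.477ℏ

cos²θ_min = l/(l+1) = 0.8334.
Solving: l = 5.
Then |L| = ℏ√(5·6) = √30 ℏ.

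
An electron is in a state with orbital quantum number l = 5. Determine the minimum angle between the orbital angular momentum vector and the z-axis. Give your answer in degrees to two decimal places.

|L| = √(l(l+1)) ℏ = √30 ℏ.
The smallest angle corresponds to the largest L_z, i.e. m_l = l = 5, giving L_z = 5ℏ.
cos θ_min = 5/√30, so θ_min ≈ 24.09°.

θ_min ≈ 24.09°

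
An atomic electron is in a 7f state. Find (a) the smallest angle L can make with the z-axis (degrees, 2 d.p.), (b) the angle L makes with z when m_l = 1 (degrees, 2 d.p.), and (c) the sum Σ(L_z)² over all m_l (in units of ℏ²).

θ_min ≈ 30.00°; θ(m_l=1) ≈ 73.22°; Σ(L_z)² = 28 ℏ²

The 7f subshell has l = 3.
cos θ_min = 3/√12, so θ_min ≈ 30.00°.
For m_l = 1: cos θ = 1/√12, θ ≈ 73.22°.
Σ m_l² = 28, so Σ(L_z)² = 28 ℏ².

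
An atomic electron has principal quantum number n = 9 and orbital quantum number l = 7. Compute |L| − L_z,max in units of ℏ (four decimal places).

|L| − L_z,max ≈ 0.4833ℏ

|L| = 2√14 ℏ ≈ 7.4833ℏ, while L_z,max = lℏ = 7ℏ.
The difference is (2√14 − 7)ℏ ≈ 0.4833ℏ.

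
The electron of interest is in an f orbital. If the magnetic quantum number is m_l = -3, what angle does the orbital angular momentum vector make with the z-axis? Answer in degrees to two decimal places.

An f state has l = 3.
|L|² = l(l+1)ℏ² = 12ℏ², so |L| = 2√3 ℏ.
L_z = m_l ℏ = −3ℏ.
cos θ = L_z/|L| = -3/√12, so θ ≈ 150.00°.

θ ≈ 150.00°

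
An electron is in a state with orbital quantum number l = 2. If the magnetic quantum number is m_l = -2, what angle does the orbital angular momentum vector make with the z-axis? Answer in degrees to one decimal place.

|L| = √(l(l+1)) ℏ = √6 ℏ.
L_z = m_l ℏ = −2ℏ.
cos θ = L_z/|L| = -2/√6, so θ ≈ 144.7°.

θ ≈ 144.7°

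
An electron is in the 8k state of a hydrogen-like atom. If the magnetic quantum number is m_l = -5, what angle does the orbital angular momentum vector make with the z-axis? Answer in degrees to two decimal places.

θ ≈ 131.92°

8k means n = 8, l = 7.
|L|² = l(l+1)ℏ² = 56ℏ², so |L| = 2√14 ℏ.
L_z = m_l ℏ = −5ℏ.
cos θ = L_z/|L| = -5/√56, so θ ≈ 131.92°.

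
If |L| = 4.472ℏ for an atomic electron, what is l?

Since |L|² = l(l+1)ℏ², l(l+1) = 20.
l² + l − 20 = 0 ⇒ l = 4.

l = 4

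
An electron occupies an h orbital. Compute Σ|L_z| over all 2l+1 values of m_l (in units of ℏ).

Σ|L_z| = 30 ℏ

An h state has l = 5.
m_l ∈ {-5, -4, -3, -2, -1, 0, 1, 2, 3, 4, 5}.
Σ|m_l| = 2·5(5+1)/2 = 30.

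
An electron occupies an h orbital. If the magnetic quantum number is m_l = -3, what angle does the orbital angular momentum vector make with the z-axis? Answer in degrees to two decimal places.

θ ≈ 123.21°

An h state has l = 5.
|L| = ℏ√(l(l+1)) = √30 ℏ.
L_z = m_l ℏ = −3ℏ.
cos θ = L_z/|L| = -3/√30, so θ ≈ 123.21°.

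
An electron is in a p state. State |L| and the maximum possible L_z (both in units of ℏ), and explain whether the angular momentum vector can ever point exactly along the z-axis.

No: L_z,max = 1ℏ < |L| = √2 ℏ ≈ 1.414ℏ

For a p orbital, l = 1.
|L| = √2 ℏ ≈ 1.4142ℏ, while L_z,max = lℏ = 1ℏ.
Since |L| > L_z,max, the vector can never point exactly along z; the closest it comes is θ_min = arccos(1/√2) ≈ 45.0°.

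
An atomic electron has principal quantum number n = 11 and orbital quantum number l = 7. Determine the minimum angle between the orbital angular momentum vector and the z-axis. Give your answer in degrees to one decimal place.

|L| = √(l(l+1)) ℏ = 2√14 ℏ.
The smallest angle corresponds to the largest L_z, i.e. m_l = l = 7, giving L_z = 7ℏ.
cos θ_min = 7/√56, so θ_min ≈ 20.7°.

θ_min ≈ 20.7°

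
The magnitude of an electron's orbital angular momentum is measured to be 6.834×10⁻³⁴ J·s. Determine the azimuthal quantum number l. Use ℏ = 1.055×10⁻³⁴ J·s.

Dividing by ℏ: |L|/ℏ ≈ 6.478.
l(l+1) ≈ 6.478² ≈ 41.96, so l = 6.

l = 6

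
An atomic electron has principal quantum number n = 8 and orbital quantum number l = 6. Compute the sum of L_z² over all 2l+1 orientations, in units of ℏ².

Σ(L_z)² = 182 ℏ²

m_l runs from −6 to 6, i.e. {-6, -5, -4, -3, -2, -1, 0, 1, 2, 3, 4, 5, 6}.
Summing m² from −6 to 6: Σ m_l² = 182.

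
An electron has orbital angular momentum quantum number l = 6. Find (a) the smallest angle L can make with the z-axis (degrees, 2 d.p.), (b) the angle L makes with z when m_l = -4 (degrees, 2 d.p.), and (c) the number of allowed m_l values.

θ_min ≈ 22.21°; θ(m_l=-4) ≈ 128.11°; 13 values

cos θ_min = 6/√42, so θ_min ≈ 22.21°.
For m_l = -4: cos θ = -4/√42, θ ≈ 128.11°.
There are 2l+1 = 13 values of m_l.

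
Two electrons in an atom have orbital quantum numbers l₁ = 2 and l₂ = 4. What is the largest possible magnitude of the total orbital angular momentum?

|L_tot|_max = √42 ℏ ≈ 6.481ℏ

The total orbital quantum number L ranges from |l₁ − l₂| to l₁ + l₂ in integer steps.
L ∈ {2, 3, 4, 5, 6}.
The largest magnitude corresponds to L = 6: |L_tot| = ℏ√(6·7) = √42 ℏ.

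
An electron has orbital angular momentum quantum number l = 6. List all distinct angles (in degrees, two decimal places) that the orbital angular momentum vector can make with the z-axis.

θ ∈ {22.21°, 39.51°, 51.89°, 62.42°, 72.02°, 81.12°, 90.00°, 98.88°, 107.98°, 117.58°, 128.11°, 140.49°, 157.79°}

|L|² = l(l+1)ℏ² = 42ℏ², so |L| = √42 ℏ.
cos θ = m_l/√42 for each m_l ∈ {-6, -5, -4, -3, -2, -1, 0, 1, 2, 3, 4, 5, 6}.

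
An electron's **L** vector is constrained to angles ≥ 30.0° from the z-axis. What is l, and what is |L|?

cos²θ_min = l/(l+1) = 0.7500.
Solving: l = 3.
Then |L| = ℏ√(3·4) = 2√3 ℏ.

l = 3, |L| = 2√3 ℏ ≈ 3.464ℏ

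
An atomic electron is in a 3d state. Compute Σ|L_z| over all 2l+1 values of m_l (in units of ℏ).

Σ|L_z| = 6 ℏ

3d means n = 3, l = 2.
m_l ∈ {-2, -1, 0, 1, 2}.
Σ|m_l| = 2·2(2+1)/2 = 6.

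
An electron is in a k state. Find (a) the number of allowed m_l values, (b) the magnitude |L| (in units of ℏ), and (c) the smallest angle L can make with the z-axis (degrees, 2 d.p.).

A k state has l = 7.
There are 2l+1 = 15 values of m_l.
|L| = ℏ√(7·8) = 2√14 ℏ ≈ 7.483ℏ.
cos θ_min = 7/√56, so θ_min ≈ 20.70°.

15 values; |L| = 2√14 ℏ ≈ 7.483ℏ; θ_min ≈ 20.70°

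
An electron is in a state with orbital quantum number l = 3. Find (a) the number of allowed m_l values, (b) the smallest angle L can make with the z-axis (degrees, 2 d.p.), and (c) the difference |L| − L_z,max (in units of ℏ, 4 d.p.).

There are 2l+1 = 7 values of m_l.
cos θ_min = 3/√12, so θ_min ≈ 30.00°.
|L| − L_z,max = (2√3 − 3)ℏ ≈ 0.4641ℏ.

7 values; θ_min ≈ 30.00°; |L|−L_z,max ≈ 0.4641ℏ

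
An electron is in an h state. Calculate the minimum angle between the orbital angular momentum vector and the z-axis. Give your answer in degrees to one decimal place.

θ_min ≈ 24.1°

H corresponds to l = 5.
|L| = ℏ√(l(l+1)) = √30 ℏ.
The smallest angle corresponds to the largest L_z, i.e. m_l = l = 5, giving L_z = 5ℏ.
cos θ_min = 5/√30, so θ_min ≈ 24.1°.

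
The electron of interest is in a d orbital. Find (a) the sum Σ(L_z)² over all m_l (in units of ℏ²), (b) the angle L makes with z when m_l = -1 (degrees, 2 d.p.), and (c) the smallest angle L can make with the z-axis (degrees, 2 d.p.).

The letter d corresponds to l = 2.
Σ m_l² = 10, so Σ(L_z)² = 10 ℏ².
For m_l = -1: cos θ = -1/√6, θ ≈ 114.09°.
cos θ_min = 2/√6, so θ_min ≈ 35.26°.

Σ(L_z)² = 10 ℏ²; θ(m_l=-1) ≈ 114.09°; θ_min ≈ 35.26°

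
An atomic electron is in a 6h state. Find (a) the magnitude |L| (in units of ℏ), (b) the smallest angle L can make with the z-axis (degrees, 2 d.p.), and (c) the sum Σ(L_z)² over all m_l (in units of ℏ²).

|L| = √30 ℏ ≈ 5.477ℏ; θ_min ≈ 24.09°; Σ(L_z)² = 110 ℏ²

6h means n = 6, l = 5.
|L| = ℏ√(5·6) = √30 ℏ ≈ 5.477ℏ.
cos θ_min = 5/√30, so θ_min ≈ 24.09°.
Σ m_l² = 110, so Σ(L_z)² = 110 ℏ².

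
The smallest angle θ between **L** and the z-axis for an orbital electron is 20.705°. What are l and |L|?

l = 7, |L| = 2√14 ℏ ≈ 7.483ℏ

At minimum angle, m_l = l, so cos θ = l/√(l(l+1)); cos²θ = l/(l+1) = 0.8750.
l = cos²θ/sin²θ ≈ 7.
Then |L| = ℏ√(7·8) = 2√14 ℏ.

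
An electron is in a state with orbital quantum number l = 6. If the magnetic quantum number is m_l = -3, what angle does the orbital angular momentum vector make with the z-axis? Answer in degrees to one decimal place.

|L|² = l(l+1)ℏ² = 42ℏ², so |L| = √42 ℏ.
L_z = m_l ℏ = −3ℏ.
cos θ = L_z/|L| = -3/√42, so θ ≈ 117.6°.

θ ≈ 117.6°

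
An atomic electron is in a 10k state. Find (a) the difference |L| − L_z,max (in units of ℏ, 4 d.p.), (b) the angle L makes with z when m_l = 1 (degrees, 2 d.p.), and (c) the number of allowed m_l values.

|L|−L_z,max ≈ 0.4833ℏ; θ(m_l=1) ≈ 82.32°; 15 values

For 10k, l = 7.
|L| − L_z,max = (2√14 − 7)ℏ ≈ 0.4833ℏ.
For m_l = 1: cos θ = 1/√56, θ ≈ 82.32°.
There are 2l+1 = 15 values of m_l.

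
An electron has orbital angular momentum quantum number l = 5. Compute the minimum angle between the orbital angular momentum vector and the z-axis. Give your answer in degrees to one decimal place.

|L|² = l(l+1)ℏ² = 30ℏ², so |L| = √30 ℏ.
The smallest angle corresponds to the largest L_z, i.e. m_l = l = 5, giving L_z = 5ℏ.
cos θ_min = 5/√30, so θ_min ≈ 24.1°.

θ_min ≈ 24.1°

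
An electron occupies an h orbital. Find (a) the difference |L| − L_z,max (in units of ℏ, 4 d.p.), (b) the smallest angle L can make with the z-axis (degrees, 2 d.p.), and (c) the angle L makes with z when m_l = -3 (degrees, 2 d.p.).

|L|−L_z,max ≈ 0.4772ℏ; θ_min ≈ 24.09°; θ(m_l=-3) ≈ 123.21°

An h state has l = 5.
|L| − L_z,max = (√30 − 5)ℏ ≈ 0.4772ℏ.
cos θ_min = 5/√30, so θ_min ≈ 24.09°.
For m_l = -3: cos θ = -3/√30, θ ≈ 123.21°.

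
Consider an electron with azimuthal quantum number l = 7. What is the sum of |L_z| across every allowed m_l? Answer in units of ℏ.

The allowed m_l values are -7, -6, -5, -4, -3, -2, -1, 0, 1, 2, 3, 4, 5, 6, 7.
Σ|m_l| = l(l+1) = 56.

Σ|L_z| = 56 ℏ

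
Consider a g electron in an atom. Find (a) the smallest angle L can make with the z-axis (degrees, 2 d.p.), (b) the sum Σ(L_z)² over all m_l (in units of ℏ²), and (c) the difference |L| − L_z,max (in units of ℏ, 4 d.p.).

A g state has l = 4.
cos θ_min = 4/√20, so θ_min ≈ 26.57°.
Σ m_l² = 60, so Σ(L_z)² = 60 ℏ².
|L| − L_z,max = (2√5 − 4)ℏ ≈ 0.4721ℏ.

θ_min ≈ 26.57°; Σ(L_z)² = 60 ℏ²; |L|−L_z,max ≈ 0.4721ℏ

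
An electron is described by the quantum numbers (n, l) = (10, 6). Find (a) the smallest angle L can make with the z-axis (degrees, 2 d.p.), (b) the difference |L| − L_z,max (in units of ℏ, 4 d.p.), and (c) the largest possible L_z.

cos θ_min = 6/√42, so θ_min ≈ 22.21°.
|L| − L_z,max = (√42 − 6)ℏ ≈ 0.4807ℏ.
L_z,max = lℏ = 6ℏ.

θ_min ≈ 22.21°; |L|−L_z,max ≈ 0.4807ℏ; L_z,max = 6ℏ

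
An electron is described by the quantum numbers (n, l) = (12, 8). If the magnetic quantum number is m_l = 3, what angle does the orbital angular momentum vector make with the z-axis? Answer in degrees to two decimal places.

|L| = ℏ√(l(l+1)) = 6√2 ℏ.
L_z = m_l ℏ = 3ℏ.
cos θ = L_z/|L| = 3/√72, so θ ≈ 69.30°.

θ ≈ 69.30°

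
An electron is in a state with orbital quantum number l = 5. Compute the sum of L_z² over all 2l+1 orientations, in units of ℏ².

Σ(L_z)² = 110 ℏ²

The allowed m_l values are -5, -4, -3, -2, -1, 0, 1, 2, 3, 4, 5.
Σ m_l² = 2·(1 + 4 + 9 + 16 + 25) = 110.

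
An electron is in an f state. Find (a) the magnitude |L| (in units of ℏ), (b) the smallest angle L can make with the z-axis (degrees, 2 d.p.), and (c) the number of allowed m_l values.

For an f orbital, l = 3.
|L| = ℏ√(3·4) = 2√3 ℏ ≈ 3.464ℏ.
cos θ_min = 3/√12, so θ_min ≈ 30.00°.
There are 2l+1 = 7 values of m_l.

|L| = 2√3 ℏ ≈ 3.464ℏ; θ_min ≈ 30.00°; 7 values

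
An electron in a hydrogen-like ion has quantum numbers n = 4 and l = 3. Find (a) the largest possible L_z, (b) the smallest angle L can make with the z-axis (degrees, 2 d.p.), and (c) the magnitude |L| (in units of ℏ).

L_z,max = lℏ = 3ℏ.
cos θ_min = 3/√12, so θ_min ≈ 30.00°.
|L| = ℏ√(3·4) = 2√3 ℏ ≈ 3.464ℏ.

L_z,max = 3ℏ; θ_min ≈ 30.00°; |L| = 2√3 ℏ ≈ 3.464ℏ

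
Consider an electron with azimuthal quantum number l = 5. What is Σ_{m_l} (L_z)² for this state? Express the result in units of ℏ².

Σ(L_z)² = 110 ℏ²

m_l runs from −5 to 5, i.e. {-5, -4, -3, -2, -1, 0, 1, 2, 3, 4, 5}.
Σ m_l² = l(l+1)(2l+1)/3 = 5·6·11/3 = 110.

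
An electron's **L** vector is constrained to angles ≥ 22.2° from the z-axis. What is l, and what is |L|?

cos θ_min = l/√(l(l+1)) = √(l/(l+1)), so l/(l+1) = cos²(22.2°) = 0.8572.
Thus l = 0.8572/(1 − 0.8572) ≈ 6.
Then |L| = ℏ√(6·7) = √42 ℏ.

l = 6, |L| = √42 ℏ ≈ 6.481ℏ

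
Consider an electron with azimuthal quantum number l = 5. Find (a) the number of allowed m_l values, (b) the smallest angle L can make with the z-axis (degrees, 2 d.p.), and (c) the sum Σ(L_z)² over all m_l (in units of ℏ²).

There are 2l+1 = 11 values of m_l.
cos θ_min = 5/√30, so θ_min ≈ 24.09°.
Σ m_l² = 110, so Σ(L_z)² = 110 ℏ².

11 values; θ_min ≈ 24.09°; Σ(L_z)² = 110 ℏ²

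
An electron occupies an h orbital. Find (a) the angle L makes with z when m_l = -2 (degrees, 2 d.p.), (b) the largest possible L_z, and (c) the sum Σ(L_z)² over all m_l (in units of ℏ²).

An h state has l = 5.
For m_l = -2: cos θ = -2/√30, θ ≈ 111.42°.
L_z,max = lℏ = 5ℏ.
Σ m_l² = 110, so Σ(L_z)² = 110 ℏ².

θ(m_l=-2) ≈ 111.42°; L_z,max = 5ℏ; Σ(L_z)² = 110 ℏ²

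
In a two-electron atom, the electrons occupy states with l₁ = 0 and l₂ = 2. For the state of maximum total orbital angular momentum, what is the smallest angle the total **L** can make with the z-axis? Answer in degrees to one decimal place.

The total orbital quantum number L ranges from |l₁ − l₂| to l₁ + l₂ in integer steps.
Allowed values: L = 2.
The maximum is L = 2, with |L_tot| = ℏ√(2·3) = √6 ℏ.
The minimum angle with z is arccos(2/√6) ≈ 35.3°.

θ_min ≈ 35.3°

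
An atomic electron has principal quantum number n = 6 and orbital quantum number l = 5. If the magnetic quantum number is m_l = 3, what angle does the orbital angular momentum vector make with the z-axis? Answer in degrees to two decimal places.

|L| = √(l(l+1)) ℏ = √30 ℏ.
L_z = m_l ℏ = 3ℏ.
cos θ = L_z/|L| = 3/√30, so θ ≈ 56.79°.

θ ≈ 56.79°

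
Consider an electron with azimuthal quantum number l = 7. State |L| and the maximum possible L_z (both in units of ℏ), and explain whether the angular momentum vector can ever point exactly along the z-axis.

|L| = 2√14 ℏ ≈ 7.4833ℏ, while L_z,max = lℏ = 7ℏ.
Since |L| > L_z,max, the vector can never point exactly along z; the closest it comes is θ_min = arccos(7/√56) ≈ 20.7°.

No: L_z,max = 7ℏ < |L| = 2√14 ℏ ≈ 7.483ℏ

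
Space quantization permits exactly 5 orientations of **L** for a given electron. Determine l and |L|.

Since there are 2l+1 = 5 values of m_l, l = 2.
Then |L| = √(l(l+1)) ℏ = √6 ℏ.

l = 2, |L| = √6 ℏ ≈ 2.449ℏ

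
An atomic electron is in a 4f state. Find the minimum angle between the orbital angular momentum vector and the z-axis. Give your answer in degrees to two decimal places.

The 4f subshell has l = 3.
|L|² = l(l+1)ℏ² = 12ℏ², so |L| = 2√3 ℏ.
The smallest angle corresponds to the largest L_z, i.e. m_l = l = 3, giving L_z = 3ℏ.
cos θ_min = 3/√12, so θ_min ≈ 30.00°.

θ_min ≈ 30.00°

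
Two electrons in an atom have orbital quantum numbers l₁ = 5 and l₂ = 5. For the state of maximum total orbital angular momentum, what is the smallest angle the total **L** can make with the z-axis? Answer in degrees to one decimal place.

θ_min ≈ 17.5°

Angular momentum addition gives L = |l₁ − l₂|, …, l₁ + l₂.
L ∈ {0, 1, 2, 3, 4, 5, 6, 7, 8, 9, 10}.
The maximum is L = 10, with |L_tot| = ℏ√(10·11) = √110 ℏ.
The minimum angle with z is arccos(10/√110) ≈ 17.5°.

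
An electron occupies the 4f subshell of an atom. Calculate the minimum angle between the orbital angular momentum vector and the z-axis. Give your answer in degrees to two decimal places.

The 4f subshell has l = 3.
|L| = √(l(l+1)) ℏ = 2√3 ℏ.
The smallest angle corresponds to the largest L_z, i.e. m_l = l = 3, giving L_z = 3ℏ.
cos θ_min = 3/√12, so θ_min ≈ 30.00°.

θ_min ≈ 30.00°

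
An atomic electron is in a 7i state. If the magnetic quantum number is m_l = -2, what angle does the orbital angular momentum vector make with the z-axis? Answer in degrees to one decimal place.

For 7i, l = 6.
|L| = √(l(l+1)) ℏ = √42 ℏ.
L_z = m_l ℏ = −2ℏ.
cos θ = L_z/|L| = -2/√42, so θ ≈ 108.0°.

θ ≈ 108.0°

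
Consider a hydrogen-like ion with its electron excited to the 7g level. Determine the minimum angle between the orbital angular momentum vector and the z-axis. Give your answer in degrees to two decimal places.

θ_min ≈ 26.57°

The 7g level has l = 4.
|L|² = l(l+1)ℏ² = 20ℏ², so |L| = 2√5 ℏ.
The smallest angle corresponds to the largest L_z, i.e. m_l = l = 4, giving L_z = 4ℏ.
cos θ_min = 4/√20, so θ_min ≈ 26.57°.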